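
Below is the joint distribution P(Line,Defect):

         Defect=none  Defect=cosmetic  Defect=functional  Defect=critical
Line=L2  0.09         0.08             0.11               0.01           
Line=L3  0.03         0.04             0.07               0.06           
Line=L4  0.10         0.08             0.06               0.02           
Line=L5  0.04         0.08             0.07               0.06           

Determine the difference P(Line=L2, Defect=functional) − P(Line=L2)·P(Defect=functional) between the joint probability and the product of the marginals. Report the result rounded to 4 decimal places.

P(Line=L2) = 0.09 + 0.08 + 0.11 + 0.01 = 0.29.
P(Defect=functional) = 0.11 + 0.07 + 0.06 + 0.07 = 0.31.
P(Line=L2, Defect=functional) − P(Line=L2)P(Defect=functional) = 0.11 − 0.29×0.31 = 0.0201.

0.0201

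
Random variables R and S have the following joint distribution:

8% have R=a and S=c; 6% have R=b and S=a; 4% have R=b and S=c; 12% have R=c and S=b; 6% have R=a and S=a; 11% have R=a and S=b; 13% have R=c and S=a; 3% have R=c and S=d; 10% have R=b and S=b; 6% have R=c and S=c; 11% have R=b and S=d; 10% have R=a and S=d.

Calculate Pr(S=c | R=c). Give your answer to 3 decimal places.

P(R=c) = 0.13 + 0.12 + 0.06 + 0.03 = 0.34.
P(S=c | R=c) = 0.06/0.34 = 0.176.

0.176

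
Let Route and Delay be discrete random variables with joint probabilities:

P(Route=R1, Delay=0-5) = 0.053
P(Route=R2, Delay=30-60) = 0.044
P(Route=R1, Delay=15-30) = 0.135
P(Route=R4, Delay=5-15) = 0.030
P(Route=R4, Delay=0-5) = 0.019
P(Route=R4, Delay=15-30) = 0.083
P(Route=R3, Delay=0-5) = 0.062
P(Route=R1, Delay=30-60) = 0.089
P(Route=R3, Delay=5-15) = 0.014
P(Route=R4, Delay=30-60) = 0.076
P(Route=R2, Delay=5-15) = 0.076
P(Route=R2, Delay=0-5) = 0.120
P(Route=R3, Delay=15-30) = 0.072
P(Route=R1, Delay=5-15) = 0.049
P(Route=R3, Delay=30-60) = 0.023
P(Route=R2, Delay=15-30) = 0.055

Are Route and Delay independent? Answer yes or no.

no

P(Route=R2) = 0.295 and P(Delay=15-30) = 0.345, so their product is 0.10178, but P(Route=R2, Delay=15-30) = 0.055. Since these differ, Route and Delay are not independent.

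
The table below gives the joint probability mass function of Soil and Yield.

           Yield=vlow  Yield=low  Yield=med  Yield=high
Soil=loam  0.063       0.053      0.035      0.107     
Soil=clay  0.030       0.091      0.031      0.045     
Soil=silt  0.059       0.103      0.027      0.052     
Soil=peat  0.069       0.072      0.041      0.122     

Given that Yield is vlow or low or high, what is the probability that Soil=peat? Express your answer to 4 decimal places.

0.3037

P(Yield=vlow) = 0.063 + 0.030 + 0.059 + 0.069 = 0.221.
P(Yield=low) = 0.053 + 0.091 + 0.103 + 0.072 = 0.319.
P(Yield=high) = 0.107 + 0.045 + 0.052 + 0.122 = 0.326.
P(Yield ∈ {vlow, low, high}) = 0.221 + 0.319 + 0.326 = 0.866; P(Soil=peat, Yield ∈ {vlow, low, high}) = 0.069 + 0.072 + 0.122 = 0.263.
P(Soil=peat | Yield ∈ {vlow, low, high}) = 0.263/0.866 = 0.3037.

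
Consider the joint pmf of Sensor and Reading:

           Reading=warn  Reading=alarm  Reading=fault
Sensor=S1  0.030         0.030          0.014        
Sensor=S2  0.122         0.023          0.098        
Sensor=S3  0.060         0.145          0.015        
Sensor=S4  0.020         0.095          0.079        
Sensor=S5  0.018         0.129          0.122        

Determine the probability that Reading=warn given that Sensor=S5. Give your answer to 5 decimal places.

P(Sensor=S5) = 0.018 + 0.129 + 0.122 = 0.269.
P(Reading=warn | Sensor=S5) = 0.018/0.269 = 0.06691.

0.06691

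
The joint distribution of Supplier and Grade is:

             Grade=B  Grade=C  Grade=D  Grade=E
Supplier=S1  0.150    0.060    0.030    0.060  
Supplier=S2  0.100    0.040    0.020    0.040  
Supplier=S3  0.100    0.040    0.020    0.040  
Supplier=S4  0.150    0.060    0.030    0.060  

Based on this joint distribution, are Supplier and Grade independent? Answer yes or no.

Every cell satisfies P(Supplier,Grade) = P(Supplier)·P(Grade). For instance P(Supplier=S1) = 0.300, P(Grade=C) = 0.200, and 0.300×0.200 = 0.060 matches the joint entry. So Supplier and Grade are independent.

yes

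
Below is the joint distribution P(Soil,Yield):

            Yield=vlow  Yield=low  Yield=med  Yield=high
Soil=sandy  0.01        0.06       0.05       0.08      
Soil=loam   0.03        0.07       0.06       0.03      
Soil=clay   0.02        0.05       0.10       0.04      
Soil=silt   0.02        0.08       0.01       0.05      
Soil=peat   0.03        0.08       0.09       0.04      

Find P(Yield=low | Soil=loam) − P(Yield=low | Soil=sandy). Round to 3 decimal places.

0.068

P(Soil=loam) = 0.03 + 0.07 + 0.06 + 0.03 = 0.19; P(Yield=low | Soil=loam) = 0.07/0.19 = 0.3684.
P(Soil=sandy) = 0.01 + 0.06 + 0.05 + 0.08 = 0.20; P(Yield=low | Soil=sandy) = 0.06/0.20 = 0.3000.
Difference = 0.068.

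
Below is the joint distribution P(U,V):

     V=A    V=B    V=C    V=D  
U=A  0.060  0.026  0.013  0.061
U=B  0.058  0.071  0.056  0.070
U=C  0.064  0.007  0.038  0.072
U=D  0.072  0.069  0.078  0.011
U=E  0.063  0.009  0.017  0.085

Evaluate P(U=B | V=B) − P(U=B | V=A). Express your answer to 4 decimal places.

P(V=B) = 0.026 + 0.071 + 0.007 + 0.069 + 0.009 = 0.182; P(U=B | V=B) = 0.071/0.182 = 0.39011.
P(V=A) = 0.060 + 0.058 + 0.064 + 0.072 + 0.063 = 0.317; P(U=B | V=A) = 0.058/0.317 = 0.18297.
Difference = 0.2071.

0.2071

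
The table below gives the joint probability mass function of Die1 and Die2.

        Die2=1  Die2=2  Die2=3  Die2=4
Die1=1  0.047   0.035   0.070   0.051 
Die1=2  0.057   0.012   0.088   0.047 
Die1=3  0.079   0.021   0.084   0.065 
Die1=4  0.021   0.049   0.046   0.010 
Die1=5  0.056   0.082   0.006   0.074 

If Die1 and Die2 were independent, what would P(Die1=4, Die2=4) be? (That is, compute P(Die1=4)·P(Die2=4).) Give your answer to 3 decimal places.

P(Die1=4) = 0.021 + 0.049 + 0.046 + 0.010 = 0.126.
P(Die2=4) = 0.051 + 0.047 + 0.065 + 0.010 + 0.074 = 0.247.
Product: 0.126 × 0.247 = 0.031.

0.031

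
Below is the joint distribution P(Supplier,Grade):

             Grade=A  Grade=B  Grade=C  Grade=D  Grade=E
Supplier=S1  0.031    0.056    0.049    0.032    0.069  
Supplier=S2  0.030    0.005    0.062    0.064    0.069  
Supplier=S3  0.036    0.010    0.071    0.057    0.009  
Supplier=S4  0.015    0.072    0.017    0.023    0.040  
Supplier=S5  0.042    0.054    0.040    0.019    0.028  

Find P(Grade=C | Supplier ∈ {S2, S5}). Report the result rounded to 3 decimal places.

0.247

P(Supplier=S2) = 0.030 + 0.005 + 0.062 + 0.064 + 0.069 = 0.230.
P(Supplier=S5) = 0.042 + 0.054 + 0.040 + 0.019 + 0.028 = 0.183.
P(Supplier ∈ {S2, S5}) = 0.230 + 0.183 = 0.413; P(Grade=C, Supplier ∈ {S2, S5}) = 0.062 + 0.040 = 0.102.
P(Grade=C | Supplier ∈ {S2, S5}) = 0.102/0.413 = 0.247.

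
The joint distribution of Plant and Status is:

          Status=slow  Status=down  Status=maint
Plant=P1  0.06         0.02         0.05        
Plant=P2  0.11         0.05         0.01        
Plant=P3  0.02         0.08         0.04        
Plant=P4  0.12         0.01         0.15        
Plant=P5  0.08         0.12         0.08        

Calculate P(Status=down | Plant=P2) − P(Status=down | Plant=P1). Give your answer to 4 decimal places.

0.1403

P(Plant=P2) = 0.11 + 0.05 + 0.01 = 0.17; P(Status=down | Plant=P2) = 0.05/0.17 = 0.29412.
P(Plant=P1) = 0.06 + 0.02 + 0.05 = 0.13; P(Status=down | Plant=P1) = 0.02/0.13 = 0.15385.
Difference = 0.1403.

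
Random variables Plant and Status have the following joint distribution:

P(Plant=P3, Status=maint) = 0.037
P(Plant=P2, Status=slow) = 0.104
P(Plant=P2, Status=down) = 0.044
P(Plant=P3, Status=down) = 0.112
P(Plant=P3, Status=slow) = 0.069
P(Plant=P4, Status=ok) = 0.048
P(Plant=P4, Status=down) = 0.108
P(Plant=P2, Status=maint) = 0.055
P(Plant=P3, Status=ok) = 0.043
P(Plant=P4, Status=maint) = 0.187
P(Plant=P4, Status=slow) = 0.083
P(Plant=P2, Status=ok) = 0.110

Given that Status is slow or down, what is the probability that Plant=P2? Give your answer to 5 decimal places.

0.28462

P(Status=slow) = 0.104 + 0.069 + 0.083 = 0.256.
P(Status=down) = 0.044 + 0.112 + 0.108 = 0.264.
P(Status ∈ {slow, down}) = 0.256 + 0.264 = 0.520; P(Plant=P2, Status ∈ {slow, down}) = 0.104 + 0.044 = 0.148.
P(Plant=P2 | Status ∈ {slow, down}) = 0.148/0.520 = 0.28462.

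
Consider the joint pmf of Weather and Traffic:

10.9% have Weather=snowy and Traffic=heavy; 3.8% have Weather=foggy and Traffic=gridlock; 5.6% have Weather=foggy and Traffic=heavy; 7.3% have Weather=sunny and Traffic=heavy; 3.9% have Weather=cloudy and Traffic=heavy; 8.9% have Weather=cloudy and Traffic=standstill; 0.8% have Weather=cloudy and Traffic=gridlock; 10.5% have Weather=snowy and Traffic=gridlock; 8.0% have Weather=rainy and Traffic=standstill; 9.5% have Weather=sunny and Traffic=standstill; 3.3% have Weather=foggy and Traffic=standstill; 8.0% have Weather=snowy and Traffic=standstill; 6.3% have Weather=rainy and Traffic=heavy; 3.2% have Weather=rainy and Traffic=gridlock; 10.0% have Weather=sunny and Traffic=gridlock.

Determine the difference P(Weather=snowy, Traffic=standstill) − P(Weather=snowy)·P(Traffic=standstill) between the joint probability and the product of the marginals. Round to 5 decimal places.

-0.03084

P(Weather=snowy) = 0.109 + 0.105 + 0.080 = 0.294.
P(Traffic=standstill) = 0.095 + 0.089 + 0.080 + 0.080 + 0.033 = 0.377.
P(Weather=snowy, Traffic=standstill) − P(Weather=snowy)P(Traffic=standstill) = 0.080 − 0.294×0.377 = -0.03084.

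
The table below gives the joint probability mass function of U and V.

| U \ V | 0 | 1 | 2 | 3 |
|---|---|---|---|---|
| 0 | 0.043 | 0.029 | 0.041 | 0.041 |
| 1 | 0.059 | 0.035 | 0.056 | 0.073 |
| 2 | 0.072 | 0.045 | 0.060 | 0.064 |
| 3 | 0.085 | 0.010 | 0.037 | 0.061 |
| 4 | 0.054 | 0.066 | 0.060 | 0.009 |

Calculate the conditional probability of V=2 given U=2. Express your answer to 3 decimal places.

P(U=2) = 0.072 + 0.045 + 0.060 + 0.064 = 0.241.
P(V=2 | U=2) = 0.060/0.241 = 0.249.

0.249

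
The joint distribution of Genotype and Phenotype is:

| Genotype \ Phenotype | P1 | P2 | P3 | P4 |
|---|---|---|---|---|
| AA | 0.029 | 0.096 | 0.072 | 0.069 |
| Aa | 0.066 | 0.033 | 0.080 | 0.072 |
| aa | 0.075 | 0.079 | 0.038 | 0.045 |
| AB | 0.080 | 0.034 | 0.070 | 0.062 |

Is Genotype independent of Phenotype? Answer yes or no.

no

P(Genotype=AA) = 0.266 and P(Phenotype=P1) = 0.250, so their product is 0.06650, but P(Genotype=AA, Phenotype=P1) = 0.029. Since these differ, Genotype and Phenotype are not independent.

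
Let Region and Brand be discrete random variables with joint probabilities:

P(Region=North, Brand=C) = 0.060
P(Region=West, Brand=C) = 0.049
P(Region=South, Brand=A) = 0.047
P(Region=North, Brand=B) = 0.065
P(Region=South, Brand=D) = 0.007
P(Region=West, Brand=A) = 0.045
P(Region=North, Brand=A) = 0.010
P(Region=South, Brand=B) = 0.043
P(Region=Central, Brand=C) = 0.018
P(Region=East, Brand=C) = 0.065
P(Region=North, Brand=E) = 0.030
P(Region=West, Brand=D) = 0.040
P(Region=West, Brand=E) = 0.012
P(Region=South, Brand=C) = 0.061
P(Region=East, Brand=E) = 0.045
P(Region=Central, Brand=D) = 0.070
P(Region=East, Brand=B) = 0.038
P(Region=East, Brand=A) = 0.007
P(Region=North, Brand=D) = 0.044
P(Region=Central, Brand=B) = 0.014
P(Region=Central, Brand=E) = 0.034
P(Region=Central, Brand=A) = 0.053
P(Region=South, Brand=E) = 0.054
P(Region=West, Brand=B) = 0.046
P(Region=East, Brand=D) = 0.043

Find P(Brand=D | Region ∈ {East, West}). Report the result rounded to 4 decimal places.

0.2128

P(Region=East) = 0.007 + 0.038 + 0.065 + 0.043 + 0.045 = 0.198.
P(Region=West) = 0.045 + 0.046 + 0.049 + 0.040 + 0.012 = 0.192.
P(Region ∈ {East, West}) = 0.198 + 0.192 = 0.390; P(Brand=D, Region ∈ {East, West}) = 0.043 + 0.040 = 0.083.
P(Brand=D | Region ∈ {East, West}) = 0.083/0.390 = 0.2128.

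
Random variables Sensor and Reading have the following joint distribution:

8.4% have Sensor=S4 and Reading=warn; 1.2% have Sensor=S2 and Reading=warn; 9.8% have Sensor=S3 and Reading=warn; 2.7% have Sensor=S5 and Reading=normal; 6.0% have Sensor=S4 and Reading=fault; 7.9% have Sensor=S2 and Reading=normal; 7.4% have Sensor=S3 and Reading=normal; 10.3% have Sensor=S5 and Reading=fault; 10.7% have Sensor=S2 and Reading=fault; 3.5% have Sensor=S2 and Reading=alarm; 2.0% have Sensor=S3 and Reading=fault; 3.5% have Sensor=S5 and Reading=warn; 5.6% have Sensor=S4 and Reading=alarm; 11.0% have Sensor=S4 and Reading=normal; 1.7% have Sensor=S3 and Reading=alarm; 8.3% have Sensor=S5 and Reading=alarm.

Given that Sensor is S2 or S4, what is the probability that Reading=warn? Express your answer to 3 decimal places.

0.177

P(Sensor=S2) = 0.079 + 0.012 + 0.035 + 0.107 = 0.233.
P(Sensor=S4) = 0.110 + 0.084 + 0.056 + 0.060 = 0.310.
P(Sensor ∈ {S2, S4}) = 0.233 + 0.310 = 0.543; P(Reading=warn, Sensor ∈ {S2, S4}) = 0.012 + 0.084 = 0.096.
P(Reading=warn | Sensor ∈ {S2, S4}) = 0.096/0.543 = 0.177.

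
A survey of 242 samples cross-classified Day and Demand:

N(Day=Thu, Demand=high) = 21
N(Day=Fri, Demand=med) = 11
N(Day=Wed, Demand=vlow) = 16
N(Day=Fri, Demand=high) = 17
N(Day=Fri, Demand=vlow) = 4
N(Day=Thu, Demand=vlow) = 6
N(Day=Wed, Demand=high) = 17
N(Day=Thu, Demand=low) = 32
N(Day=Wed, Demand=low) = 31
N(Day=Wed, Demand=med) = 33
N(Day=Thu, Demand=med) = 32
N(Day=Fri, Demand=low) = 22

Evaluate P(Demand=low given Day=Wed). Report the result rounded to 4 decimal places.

0.3196

Total with Day=Wed: 16 + 31 + 33 + 17 = 97.
P(Demand=low | Day=Wed) = 31/97 = 0.3196.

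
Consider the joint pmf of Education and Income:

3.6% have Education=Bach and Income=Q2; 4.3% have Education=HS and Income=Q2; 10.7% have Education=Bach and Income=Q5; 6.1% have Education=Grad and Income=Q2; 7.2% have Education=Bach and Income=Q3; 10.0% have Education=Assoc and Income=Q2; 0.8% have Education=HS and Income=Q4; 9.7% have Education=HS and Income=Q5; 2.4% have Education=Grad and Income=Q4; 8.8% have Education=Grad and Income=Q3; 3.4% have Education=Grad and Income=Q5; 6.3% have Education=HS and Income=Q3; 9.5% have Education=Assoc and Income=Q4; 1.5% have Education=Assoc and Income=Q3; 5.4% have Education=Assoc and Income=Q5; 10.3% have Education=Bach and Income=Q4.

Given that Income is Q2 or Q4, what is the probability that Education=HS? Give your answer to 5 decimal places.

P(Income=Q2) = 0.043 + 0.100 + 0.036 + 0.061 = 0.240.
P(Income=Q4) = 0.008 + 0.095 + 0.103 + 0.024 = 0.230.
P(Income ∈ {Q2, Q4}) = 0.240 + 0.230 = 0.470; P(Education=HS, Income ∈ {Q2, Q4}) = 0.043 + 0.008 = 0.051.
P(Education=HS | Income ∈ {Q2, Q4}) = 0.051/0.470 = 0.10851.

0.10851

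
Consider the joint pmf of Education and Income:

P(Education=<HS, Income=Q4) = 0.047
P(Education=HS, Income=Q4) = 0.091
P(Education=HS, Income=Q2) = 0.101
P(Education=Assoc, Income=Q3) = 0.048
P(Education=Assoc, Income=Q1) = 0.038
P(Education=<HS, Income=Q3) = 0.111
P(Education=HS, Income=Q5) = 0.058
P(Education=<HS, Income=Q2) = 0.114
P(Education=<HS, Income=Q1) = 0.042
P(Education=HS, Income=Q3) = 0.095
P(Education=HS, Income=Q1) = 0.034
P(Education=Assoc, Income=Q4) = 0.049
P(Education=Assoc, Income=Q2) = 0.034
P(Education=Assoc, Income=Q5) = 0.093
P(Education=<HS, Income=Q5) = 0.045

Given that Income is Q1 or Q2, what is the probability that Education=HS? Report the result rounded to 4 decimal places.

0.3719

P(Income=Q1) = 0.042 + 0.034 + 0.038 = 0.114.
P(Income=Q2) = 0.114 + 0.101 + 0.034 = 0.249.
P(Income ∈ {Q1, Q2}) = 0.114 + 0.249 = 0.363; P(Education=HS, Income ∈ {Q1, Q2}) = 0.034 + 0.101 = 0.135.
P(Education=HS | Income ∈ {Q1, Q2}) = 0.135/0.363 = 0.3719.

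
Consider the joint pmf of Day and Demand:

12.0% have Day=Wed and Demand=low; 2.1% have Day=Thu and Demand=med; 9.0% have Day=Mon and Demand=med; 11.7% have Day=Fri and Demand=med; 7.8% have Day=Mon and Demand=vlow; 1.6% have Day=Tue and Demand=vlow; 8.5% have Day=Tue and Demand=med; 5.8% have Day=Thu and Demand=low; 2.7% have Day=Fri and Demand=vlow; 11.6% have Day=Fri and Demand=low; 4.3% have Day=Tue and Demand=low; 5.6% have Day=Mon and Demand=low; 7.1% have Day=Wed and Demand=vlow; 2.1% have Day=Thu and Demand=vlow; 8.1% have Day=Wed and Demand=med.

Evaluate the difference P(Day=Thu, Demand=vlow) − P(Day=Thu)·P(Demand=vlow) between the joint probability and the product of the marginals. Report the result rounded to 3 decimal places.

P(Day=Thu) = 0.021 + 0.058 + 0.021 = 0.100.
P(Demand=vlow) = 0.078 + 0.016 + 0.071 + 0.021 + 0.027 = 0.213.
P(Day=Thu, Demand=vlow) − P(Day=Thu)P(Demand=vlow) = 0.021 − 0.100×0.213 = -0.000.

-0.000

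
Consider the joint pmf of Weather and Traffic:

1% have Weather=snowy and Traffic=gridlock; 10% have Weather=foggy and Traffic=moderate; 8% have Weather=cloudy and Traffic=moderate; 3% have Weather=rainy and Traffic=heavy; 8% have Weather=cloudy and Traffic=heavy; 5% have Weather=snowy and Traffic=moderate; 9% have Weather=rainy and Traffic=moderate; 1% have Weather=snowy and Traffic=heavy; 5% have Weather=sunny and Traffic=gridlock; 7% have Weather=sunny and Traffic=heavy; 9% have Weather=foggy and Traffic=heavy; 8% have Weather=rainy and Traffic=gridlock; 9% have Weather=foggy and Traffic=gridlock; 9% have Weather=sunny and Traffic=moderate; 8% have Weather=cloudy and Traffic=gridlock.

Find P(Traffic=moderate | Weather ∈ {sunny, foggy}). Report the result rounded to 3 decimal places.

0.388

P(Weather=sunny) = 0.09 + 0.07 + 0.05 = 0.21.
P(Weather=foggy) = 0.10 + 0.09 + 0.09 = 0.28.
P(Weather ∈ {sunny, foggy}) = 0.21 + 0.28 = 0.49; P(Traffic=moderate, Weather ∈ {sunny, foggy}) = 0.09 + 0.10 = 0.19.
P(Traffic=moderate | Weather ∈ {sunny, foggy}) = 0.19/0.49 = 0.388.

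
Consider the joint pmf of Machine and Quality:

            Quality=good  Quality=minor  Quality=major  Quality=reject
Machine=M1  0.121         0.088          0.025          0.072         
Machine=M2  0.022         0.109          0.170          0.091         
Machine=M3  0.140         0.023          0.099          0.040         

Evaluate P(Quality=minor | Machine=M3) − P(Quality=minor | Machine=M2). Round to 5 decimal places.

P(Machine=M3) = 0.140 + 0.023 + 0.099 + 0.040 = 0.302; P(Quality=minor | Machine=M3) = 0.023/0.302 = 0.076159.
P(Machine=M2) = 0.022 + 0.109 + 0.170 + 0.091 = 0.392; P(Quality=minor | Machine=M2) = 0.109/0.392 = 0.278061.
Difference = -0.20190.

-0.20190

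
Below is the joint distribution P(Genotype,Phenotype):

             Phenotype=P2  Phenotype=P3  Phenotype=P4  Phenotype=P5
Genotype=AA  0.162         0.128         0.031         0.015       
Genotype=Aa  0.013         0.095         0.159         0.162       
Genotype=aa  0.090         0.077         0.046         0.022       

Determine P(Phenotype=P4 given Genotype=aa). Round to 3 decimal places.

0.196

P(Genotype=aa) = 0.090 + 0.077 + 0.046 + 0.022 = 0.235.
P(Phenotype=P4 | Genotype=aa) = 0.046/0.235 = 0.196.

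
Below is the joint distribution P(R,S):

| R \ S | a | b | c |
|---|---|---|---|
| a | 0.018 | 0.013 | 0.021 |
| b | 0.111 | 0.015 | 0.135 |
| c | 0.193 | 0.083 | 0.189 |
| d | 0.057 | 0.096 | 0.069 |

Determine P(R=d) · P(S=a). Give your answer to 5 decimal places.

P(R=d) = 0.057 + 0.096 + 0.069 = 0.222.
P(S=a) = 0.018 + 0.111 + 0.193 + 0.057 = 0.379.
Product: 0.222 × 0.379 = 0.08414.

0.08414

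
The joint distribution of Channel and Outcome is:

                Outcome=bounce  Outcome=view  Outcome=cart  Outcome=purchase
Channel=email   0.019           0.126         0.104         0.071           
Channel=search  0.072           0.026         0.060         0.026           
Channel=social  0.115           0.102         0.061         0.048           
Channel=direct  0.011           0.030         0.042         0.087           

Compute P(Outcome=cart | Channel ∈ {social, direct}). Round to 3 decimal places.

P(Channel=social) = 0.115 + 0.102 + 0.061 + 0.048 = 0.326.
P(Channel=direct) = 0.011 + 0.030 + 0.042 + 0.087 = 0.170.
P(Channel ∈ {social, direct}) = 0.326 + 0.170 = 0.496; P(Outcome=cart, Channel ∈ {social, direct}) = 0.061 + 0.042 = 0.103.
P(Outcome=cart | Channel ∈ {social, direct}) = 0.103/0.496 = 0.208.

0.208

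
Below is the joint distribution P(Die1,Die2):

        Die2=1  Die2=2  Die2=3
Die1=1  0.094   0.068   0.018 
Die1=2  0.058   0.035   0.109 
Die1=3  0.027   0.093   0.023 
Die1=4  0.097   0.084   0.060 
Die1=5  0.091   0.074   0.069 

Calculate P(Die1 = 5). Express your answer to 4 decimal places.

0.2340

P(Die1=5) = 0.091 + 0.074 + 0.069 = 0.234.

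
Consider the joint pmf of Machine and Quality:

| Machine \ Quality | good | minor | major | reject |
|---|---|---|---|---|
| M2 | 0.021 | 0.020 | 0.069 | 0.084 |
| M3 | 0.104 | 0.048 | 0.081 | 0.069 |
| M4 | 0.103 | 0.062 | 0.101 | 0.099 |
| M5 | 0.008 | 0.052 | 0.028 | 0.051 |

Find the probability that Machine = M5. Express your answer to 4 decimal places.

0.1390

P(Machine=M5) = 0.008 + 0.052 + 0.028 + 0.051 = 0.139.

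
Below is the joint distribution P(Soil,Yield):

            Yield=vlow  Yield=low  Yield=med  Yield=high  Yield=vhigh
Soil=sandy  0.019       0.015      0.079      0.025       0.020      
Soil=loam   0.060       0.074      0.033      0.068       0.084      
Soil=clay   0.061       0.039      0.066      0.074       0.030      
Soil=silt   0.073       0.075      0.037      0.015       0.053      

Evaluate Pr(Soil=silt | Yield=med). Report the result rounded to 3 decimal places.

P(Yield=med) = 0.079 + 0.033 + 0.066 + 0.037 = 0.215.
P(Soil=silt | Yield=med) = 0.037/0.215 = 0.172.

0.172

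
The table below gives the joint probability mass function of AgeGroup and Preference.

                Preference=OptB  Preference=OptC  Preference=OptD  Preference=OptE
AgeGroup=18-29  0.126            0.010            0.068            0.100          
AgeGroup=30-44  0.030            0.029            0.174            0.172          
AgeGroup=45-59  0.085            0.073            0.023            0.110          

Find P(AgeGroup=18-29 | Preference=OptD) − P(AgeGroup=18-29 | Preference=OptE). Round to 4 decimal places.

P(Preference=OptD) = 0.068 + 0.174 + 0.023 = 0.265; P(AgeGroup=18-29 | Preference=OptD) = 0.068/0.265 = 0.25660.
P(Preference=OptE) = 0.100 + 0.172 + 0.110 = 0.382; P(AgeGroup=18-29 | Preference=OptE) = 0.100/0.382 = 0.26178.
Difference = -0.0052.

-0.0052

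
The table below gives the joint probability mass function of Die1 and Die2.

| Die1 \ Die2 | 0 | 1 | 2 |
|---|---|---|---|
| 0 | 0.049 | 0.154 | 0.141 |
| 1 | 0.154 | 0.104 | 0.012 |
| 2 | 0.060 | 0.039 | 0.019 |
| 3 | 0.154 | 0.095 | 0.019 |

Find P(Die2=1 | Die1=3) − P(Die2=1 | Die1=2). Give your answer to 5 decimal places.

0.02397

P(Die1=3) = 0.154 + 0.095 + 0.019 = 0.268; P(Die2=1 | Die1=3) = 0.095/0.268 = 0.354478.
P(Die1=2) = 0.060 + 0.039 + 0.019 = 0.118; P(Die2=1 | Die1=2) = 0.039/0.118 = 0.330508.
Difference = 0.02397.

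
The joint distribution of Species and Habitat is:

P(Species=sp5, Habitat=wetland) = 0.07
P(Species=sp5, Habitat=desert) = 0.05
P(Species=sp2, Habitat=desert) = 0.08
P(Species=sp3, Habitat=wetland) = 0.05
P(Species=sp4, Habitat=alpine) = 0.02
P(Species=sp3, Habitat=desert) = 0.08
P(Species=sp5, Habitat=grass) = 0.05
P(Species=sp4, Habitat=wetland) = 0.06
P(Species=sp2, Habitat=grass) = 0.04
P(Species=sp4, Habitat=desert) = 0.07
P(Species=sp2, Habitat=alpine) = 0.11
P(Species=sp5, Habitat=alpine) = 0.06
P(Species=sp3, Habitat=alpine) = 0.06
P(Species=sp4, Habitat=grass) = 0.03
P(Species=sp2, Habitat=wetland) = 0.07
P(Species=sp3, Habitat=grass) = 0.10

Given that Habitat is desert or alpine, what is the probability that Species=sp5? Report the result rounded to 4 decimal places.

0.2075

P(Habitat=desert) = 0.08 + 0.08 + 0.07 + 0.05 = 0.28.
P(Habitat=alpine) = 0.11 + 0.06 + 0.02 + 0.06 = 0.25.
P(Habitat ∈ {desert, alpine}) = 0.28 + 0.25 = 0.53; P(Species=sp5, Habitat ∈ {desert, alpine}) = 0.05 + 0.06 = 0.11.
P(Species=sp5 | Habitat ∈ {desert, alpine}) = 0.11/0.53 = 0.2075.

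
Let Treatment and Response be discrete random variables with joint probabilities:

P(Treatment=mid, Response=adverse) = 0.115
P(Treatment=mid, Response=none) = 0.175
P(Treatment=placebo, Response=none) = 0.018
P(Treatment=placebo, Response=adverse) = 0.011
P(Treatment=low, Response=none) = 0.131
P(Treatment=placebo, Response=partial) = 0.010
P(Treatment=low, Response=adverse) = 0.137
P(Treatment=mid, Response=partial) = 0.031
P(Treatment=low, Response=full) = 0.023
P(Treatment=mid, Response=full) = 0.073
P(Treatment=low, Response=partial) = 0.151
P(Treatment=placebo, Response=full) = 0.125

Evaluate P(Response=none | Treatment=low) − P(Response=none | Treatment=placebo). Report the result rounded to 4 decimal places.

P(Treatment=low) = 0.131 + 0.151 + 0.023 + 0.137 = 0.442; P(Response=none | Treatment=low) = 0.131/0.442 = 0.29638.
P(Treatment=placebo) = 0.018 + 0.010 + 0.125 + 0.011 = 0.164; P(Response=none | Treatment=placebo) = 0.018/0.164 = 0.10976.
Difference = 0.1866.

0.1866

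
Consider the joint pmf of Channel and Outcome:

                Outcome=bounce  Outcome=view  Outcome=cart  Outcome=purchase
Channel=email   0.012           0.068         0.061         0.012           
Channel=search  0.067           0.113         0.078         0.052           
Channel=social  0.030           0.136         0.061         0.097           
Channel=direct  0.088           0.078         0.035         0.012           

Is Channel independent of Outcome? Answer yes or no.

no

P(Channel=direct) = 0.213 and P(Outcome=bounce) = 0.197, so their product is 0.04196, but P(Channel=direct, Outcome=bounce) = 0.088. Since these differ, Channel and Outcome are not independent.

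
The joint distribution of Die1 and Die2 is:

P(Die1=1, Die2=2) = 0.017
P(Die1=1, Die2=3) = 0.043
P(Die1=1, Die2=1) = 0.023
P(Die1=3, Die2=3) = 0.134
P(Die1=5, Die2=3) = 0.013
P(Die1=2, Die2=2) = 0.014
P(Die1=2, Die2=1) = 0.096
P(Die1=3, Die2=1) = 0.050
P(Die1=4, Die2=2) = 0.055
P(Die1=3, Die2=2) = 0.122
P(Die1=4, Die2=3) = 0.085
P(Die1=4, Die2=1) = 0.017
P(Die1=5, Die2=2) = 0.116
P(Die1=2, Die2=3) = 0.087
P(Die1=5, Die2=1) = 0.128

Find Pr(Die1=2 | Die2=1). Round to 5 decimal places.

P(Die2=1) = 0.023 + 0.096 + 0.050 + 0.017 + 0.128 = 0.314.
P(Die1=2 | Die2=1) = 0.096/0.314 = 0.30573.

0.30573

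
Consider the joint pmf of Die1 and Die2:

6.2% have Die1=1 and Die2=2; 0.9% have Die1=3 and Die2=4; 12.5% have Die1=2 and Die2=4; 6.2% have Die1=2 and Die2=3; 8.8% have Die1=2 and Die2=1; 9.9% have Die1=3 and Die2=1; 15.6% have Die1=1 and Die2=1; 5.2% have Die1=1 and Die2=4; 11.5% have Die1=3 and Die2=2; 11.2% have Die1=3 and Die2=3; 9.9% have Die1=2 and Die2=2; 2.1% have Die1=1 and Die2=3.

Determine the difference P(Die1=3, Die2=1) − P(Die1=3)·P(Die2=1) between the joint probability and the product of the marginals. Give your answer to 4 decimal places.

-0.0159

P(Die1=3) = 0.099 + 0.115 + 0.112 + 0.009 = 0.335.
P(Die2=1) = 0.156 + 0.088 + 0.099 = 0.343.
P(Die1=3, Die2=1) − P(Die1=3)P(Die2=1) = 0.099 − 0.335×0.343 = -0.0159.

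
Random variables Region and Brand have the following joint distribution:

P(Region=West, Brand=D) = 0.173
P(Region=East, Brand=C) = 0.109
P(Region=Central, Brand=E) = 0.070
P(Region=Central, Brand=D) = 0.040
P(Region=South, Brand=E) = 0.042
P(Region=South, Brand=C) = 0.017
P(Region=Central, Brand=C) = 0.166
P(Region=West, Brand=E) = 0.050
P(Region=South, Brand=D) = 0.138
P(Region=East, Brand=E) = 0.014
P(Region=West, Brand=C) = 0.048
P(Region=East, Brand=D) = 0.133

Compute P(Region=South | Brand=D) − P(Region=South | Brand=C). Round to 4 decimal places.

P(Brand=D) = 0.138 + 0.133 + 0.173 + 0.040 = 0.484; P(Region=South | Brand=D) = 0.138/0.484 = 0.28512.
P(Brand=C) = 0.017 + 0.109 + 0.048 + 0.166 = 0.340; P(Region=South | Brand=C) = 0.017/0.340 = 0.05000.
Difference = 0.2351.

0.2351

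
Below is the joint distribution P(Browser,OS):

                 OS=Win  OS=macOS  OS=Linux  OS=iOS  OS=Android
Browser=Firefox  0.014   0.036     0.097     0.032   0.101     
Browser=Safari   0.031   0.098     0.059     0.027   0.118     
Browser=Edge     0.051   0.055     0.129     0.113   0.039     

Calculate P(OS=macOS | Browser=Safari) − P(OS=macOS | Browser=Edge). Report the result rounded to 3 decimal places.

0.152

P(Browser=Safari) = 0.031 + 0.098 + 0.059 + 0.027 + 0.118 = 0.333; P(OS=macOS | Browser=Safari) = 0.098/0.333 = 0.2943.
P(Browser=Edge) = 0.051 + 0.055 + 0.129 + 0.113 + 0.039 = 0.387; P(OS=macOS | Browser=Edge) = 0.055/0.387 = 0.1421.
Difference = 0.152.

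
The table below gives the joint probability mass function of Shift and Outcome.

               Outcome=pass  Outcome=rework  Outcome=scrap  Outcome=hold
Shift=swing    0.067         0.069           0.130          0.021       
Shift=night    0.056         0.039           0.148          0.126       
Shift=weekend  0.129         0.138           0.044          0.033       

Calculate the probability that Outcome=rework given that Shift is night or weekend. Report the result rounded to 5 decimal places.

0.24825

P(Shift=night) = 0.056 + 0.039 + 0.148 + 0.126 = 0.369.
P(Shift=weekend) = 0.129 + 0.138 + 0.044 + 0.033 = 0.344.
P(Shift ∈ {night, weekend}) = 0.369 + 0.344 = 0.713; P(Outcome=rework, Shift ∈ {night, weekend}) = 0.039 + 0.138 = 0.177.
P(Outcome=rework | Shift ∈ {night, weekend}) = 0.177/0.713 = 0.24825.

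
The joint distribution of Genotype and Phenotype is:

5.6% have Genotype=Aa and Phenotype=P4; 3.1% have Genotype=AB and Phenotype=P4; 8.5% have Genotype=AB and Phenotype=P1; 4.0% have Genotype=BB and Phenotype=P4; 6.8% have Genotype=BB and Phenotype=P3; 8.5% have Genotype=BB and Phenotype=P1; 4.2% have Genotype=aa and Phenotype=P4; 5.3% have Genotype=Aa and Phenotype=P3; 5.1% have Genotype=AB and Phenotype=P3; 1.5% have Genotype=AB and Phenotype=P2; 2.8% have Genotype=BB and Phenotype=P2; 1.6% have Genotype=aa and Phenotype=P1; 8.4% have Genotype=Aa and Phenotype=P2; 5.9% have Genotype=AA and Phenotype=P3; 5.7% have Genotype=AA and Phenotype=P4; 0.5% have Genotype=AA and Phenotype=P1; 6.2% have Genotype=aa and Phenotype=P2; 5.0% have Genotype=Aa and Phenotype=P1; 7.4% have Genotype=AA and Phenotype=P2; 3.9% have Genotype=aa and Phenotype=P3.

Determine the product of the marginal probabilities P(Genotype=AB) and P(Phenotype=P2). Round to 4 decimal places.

0.0479

P(Genotype=AB) = 0.085 + 0.015 + 0.051 + 0.031 = 0.182.
P(Phenotype=P2) = 0.074 + 0.084 + 0.062 + 0.015 + 0.028 = 0.263.
Product: 0.182 × 0.263 = 0.0479.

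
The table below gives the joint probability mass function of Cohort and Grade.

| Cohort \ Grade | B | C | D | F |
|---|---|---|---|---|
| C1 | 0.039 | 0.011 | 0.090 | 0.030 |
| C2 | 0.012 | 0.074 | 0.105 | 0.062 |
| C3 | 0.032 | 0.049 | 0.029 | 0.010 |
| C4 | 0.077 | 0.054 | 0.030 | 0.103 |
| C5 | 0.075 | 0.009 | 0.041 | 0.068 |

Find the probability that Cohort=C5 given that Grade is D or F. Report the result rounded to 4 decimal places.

P(Grade=D) = 0.090 + 0.105 + 0.029 + 0.030 + 0.041 = 0.295.
P(Grade=F) = 0.030 + 0.062 + 0.010 + 0.103 + 0.068 = 0.273.
P(Grade ∈ {D, F}) = 0.295 + 0.273 = 0.568; P(Cohort=C5, Grade ∈ {D, F}) = 0.041 + 0.068 = 0.109.
P(Cohort=C5 | Grade ∈ {D, F}) = 0.109/0.568 = 0.1919.

0.1919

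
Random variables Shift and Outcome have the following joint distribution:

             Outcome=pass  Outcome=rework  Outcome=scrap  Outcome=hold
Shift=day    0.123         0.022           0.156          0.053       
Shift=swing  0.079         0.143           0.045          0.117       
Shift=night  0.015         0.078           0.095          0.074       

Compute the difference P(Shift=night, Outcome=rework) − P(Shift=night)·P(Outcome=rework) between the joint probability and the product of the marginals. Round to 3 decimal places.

P(Shift=night) = 0.015 + 0.078 + 0.095 + 0.074 = 0.262.
P(Outcome=rework) = 0.022 + 0.143 + 0.078 = 0.243.
P(Shift=night, Outcome=rework) − P(Shift=night)P(Outcome=rework) = 0.078 − 0.262×0.243 = 0.014.

0.014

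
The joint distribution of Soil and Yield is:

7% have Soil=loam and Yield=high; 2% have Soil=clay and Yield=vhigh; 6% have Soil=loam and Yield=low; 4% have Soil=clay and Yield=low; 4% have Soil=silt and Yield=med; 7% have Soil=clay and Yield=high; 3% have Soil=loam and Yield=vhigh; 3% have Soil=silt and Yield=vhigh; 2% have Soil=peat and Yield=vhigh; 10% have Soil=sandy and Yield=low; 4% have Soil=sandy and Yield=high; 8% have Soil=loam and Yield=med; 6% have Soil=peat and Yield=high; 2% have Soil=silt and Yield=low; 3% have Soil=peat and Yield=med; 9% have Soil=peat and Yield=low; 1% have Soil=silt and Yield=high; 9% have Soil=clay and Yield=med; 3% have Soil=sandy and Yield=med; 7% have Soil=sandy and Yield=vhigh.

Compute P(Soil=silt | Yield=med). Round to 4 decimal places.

P(Yield=med) = 0.03 + 0.08 + 0.09 + 0.04 + 0.03 = 0.27.
P(Soil=silt | Yield=med) = 0.04/0.27 = 0.1481.

0.1481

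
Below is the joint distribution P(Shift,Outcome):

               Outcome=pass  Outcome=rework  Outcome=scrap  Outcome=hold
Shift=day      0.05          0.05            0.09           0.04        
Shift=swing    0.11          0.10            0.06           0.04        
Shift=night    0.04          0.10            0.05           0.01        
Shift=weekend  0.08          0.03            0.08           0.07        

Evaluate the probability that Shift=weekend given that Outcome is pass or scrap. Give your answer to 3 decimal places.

P(Outcome=pass) = 0.05 + 0.11 + 0.04 + 0.08 = 0.28.
P(Outcome=scrap) = 0.09 + 0.06 + 0.05 + 0.08 = 0.28.
P(Outcome ∈ {pass, scrap}) = 0.28 + 0.28 = 0.56; P(Shift=weekend, Outcome ∈ {pass, scrap}) = 0.08 + 0.08 = 0.16.
P(Shift=weekend | Outcome ∈ {pass, scrap}) = 0.16/0.56 = 0.286.

0.286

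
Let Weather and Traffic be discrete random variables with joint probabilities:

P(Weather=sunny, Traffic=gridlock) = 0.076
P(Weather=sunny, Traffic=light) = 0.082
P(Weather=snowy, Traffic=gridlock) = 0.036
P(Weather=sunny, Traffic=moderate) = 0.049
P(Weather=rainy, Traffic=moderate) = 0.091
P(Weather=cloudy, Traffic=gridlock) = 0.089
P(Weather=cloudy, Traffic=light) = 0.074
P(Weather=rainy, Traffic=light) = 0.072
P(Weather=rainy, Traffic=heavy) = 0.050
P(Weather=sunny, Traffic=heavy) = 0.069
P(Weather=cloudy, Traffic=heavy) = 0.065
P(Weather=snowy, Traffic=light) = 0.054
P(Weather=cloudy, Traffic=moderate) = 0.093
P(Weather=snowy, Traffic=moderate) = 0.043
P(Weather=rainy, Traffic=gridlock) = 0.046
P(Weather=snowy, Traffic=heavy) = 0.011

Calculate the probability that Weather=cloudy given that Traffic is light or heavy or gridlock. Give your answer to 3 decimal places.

P(Traffic=light) = 0.082 + 0.074 + 0.072 + 0.054 = 0.282.
P(Traffic=heavy) = 0.069 + 0.065 + 0.050 + 0.011 = 0.195.
P(Traffic=gridlock) = 0.076 + 0.089 + 0.046 + 0.036 = 0.247.
P(Traffic ∈ {light, heavy, gridlock}) = 0.282 + 0.195 + 0.247 = 0.724; P(Weather=cloudy, Traffic ∈ {light, heavy, gridlock}) = 0.074 + 0.065 + 0.089 = 0.228.
P(Weather=cloudy | Traffic ∈ {light, heavy, gridlock}) = 0.228/0.724 = 0.315.

0.315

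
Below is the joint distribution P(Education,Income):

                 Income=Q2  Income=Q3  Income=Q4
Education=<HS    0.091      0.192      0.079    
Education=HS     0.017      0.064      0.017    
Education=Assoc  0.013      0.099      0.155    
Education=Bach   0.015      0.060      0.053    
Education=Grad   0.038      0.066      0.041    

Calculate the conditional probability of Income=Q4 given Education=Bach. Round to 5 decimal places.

0.41406

P(Education=Bach) = 0.015 + 0.060 + 0.053 = 0.128.
P(Income=Q4 | Education=Bach) = 0.053/0.128 = 0.41406.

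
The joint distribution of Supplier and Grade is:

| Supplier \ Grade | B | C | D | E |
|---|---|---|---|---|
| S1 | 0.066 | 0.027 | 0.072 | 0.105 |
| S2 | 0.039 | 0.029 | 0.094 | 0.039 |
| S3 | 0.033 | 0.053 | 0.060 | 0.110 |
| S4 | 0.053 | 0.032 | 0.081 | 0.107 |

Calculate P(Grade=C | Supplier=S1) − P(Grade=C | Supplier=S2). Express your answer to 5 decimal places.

-0.04428

P(Supplier=S1) = 0.066 + 0.027 + 0.072 + 0.105 = 0.270; P(Grade=C | Supplier=S1) = 0.027/0.270 = 0.100000.
P(Supplier=S2) = 0.039 + 0.029 + 0.094 + 0.039 = 0.201; P(Grade=C | Supplier=S2) = 0.029/0.201 = 0.144279.
Difference = -0.04428.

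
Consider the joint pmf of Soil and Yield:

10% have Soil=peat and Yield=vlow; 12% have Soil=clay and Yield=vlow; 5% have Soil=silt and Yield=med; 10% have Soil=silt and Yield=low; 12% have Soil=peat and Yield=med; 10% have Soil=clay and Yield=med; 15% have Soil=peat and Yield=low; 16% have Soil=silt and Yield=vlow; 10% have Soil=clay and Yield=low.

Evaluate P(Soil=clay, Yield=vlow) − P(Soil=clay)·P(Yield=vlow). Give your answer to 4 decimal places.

P(Soil=clay) = 0.12 + 0.10 + 0.10 = 0.32.
P(Yield=vlow) = 0.12 + 0.16 + 0.10 = 0.38.
P(Soil=clay, Yield=vlow) − P(Soil=clay)P(Yield=vlow) = 0.12 − 0.32×0.38 = -0.0016.

-0.0016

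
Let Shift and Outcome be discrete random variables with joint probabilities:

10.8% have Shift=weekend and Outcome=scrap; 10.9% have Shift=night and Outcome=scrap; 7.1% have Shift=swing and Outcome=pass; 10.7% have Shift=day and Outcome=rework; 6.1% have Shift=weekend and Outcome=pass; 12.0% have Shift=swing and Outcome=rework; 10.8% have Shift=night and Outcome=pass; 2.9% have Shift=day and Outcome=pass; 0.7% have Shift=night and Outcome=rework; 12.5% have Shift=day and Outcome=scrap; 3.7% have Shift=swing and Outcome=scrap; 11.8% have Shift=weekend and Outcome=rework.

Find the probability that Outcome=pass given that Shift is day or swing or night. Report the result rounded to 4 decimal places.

P(Shift=day) = 0.029 + 0.107 + 0.125 = 0.261.
P(Shift=swing) = 0.071 + 0.120 + 0.037 = 0.228.
P(Shift=night) = 0.108 + 0.007 + 0.109 = 0.224.
P(Shift ∈ {day, swing, night}) = 0.261 + 0.228 + 0.224 = 0.713; P(Outcome=pass, Shift ∈ {day, swing, night}) = 0.029 + 0.071 + 0.108 = 0.208.
P(Outcome=pass | Shift ∈ {day, swing, night}) = 0.208/0.713 = 0.2917.

0.2917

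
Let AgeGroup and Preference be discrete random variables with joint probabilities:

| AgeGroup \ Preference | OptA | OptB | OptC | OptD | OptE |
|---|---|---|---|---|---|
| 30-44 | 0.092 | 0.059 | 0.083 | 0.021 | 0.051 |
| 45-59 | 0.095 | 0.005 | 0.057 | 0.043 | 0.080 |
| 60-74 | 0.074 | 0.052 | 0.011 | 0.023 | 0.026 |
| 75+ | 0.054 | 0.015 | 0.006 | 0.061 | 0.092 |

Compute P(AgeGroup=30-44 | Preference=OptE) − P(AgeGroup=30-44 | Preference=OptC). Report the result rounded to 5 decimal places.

-0.32384

P(Preference=OptE) = 0.051 + 0.080 + 0.026 + 0.092 = 0.249; P(AgeGroup=30-44 | Preference=OptE) = 0.051/0.249 = 0.204819.
P(Preference=OptC) = 0.083 + 0.057 + 0.011 + 0.006 = 0.157; P(AgeGroup=30-44 | Preference=OptC) = 0.083/0.157 = 0.528662.
Difference = -0.32384.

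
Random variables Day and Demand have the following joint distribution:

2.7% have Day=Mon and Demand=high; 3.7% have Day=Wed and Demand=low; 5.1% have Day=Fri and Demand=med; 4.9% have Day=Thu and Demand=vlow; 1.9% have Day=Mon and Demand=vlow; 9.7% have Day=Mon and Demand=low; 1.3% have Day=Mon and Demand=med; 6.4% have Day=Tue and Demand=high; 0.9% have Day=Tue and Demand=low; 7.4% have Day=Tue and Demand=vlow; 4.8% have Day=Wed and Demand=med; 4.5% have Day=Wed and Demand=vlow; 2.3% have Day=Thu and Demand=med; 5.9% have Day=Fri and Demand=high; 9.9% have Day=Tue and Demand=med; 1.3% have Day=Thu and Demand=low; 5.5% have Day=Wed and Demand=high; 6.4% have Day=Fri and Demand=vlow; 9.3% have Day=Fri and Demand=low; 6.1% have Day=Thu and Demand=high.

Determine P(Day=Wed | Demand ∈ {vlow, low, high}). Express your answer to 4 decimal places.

0.1789

P(Demand=vlow) = 0.019 + 0.074 + 0.045 + 0.049 + 0.064 = 0.251.
P(Demand=low) = 0.097 + 0.009 + 0.037 + 0.013 + 0.093 = 0.249.
P(Demand=high) = 0.027 + 0.064 + 0.055 + 0.061 + 0.059 = 0.266.
P(Demand ∈ {vlow, low, high}) = 0.251 + 0.249 + 0.266 = 0.766; P(Day=Wed, Demand ∈ {vlow, low, high}) = 0.045 + 0.037 + 0.055 = 0.137.
P(Day=Wed | Demand ∈ {vlow, low, high}) = 0.137/0.766 = 0.1789.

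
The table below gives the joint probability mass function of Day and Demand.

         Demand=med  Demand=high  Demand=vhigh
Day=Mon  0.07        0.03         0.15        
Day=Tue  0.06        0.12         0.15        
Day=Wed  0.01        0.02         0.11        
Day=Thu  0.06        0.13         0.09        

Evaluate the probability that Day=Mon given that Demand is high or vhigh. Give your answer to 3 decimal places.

0.225

P(Demand=high) = 0.03 + 0.12 + 0.02 + 0.13 = 0.30.
P(Demand=vhigh) = 0.15 + 0.15 + 0.11 + 0.09 = 0.50.
P(Demand ∈ {high, vhigh}) = 0.30 + 0.50 = 0.80; P(Day=Mon, Demand ∈ {high, vhigh}) = 0.03 + 0.15 = 0.18.
P(Day=Mon | Demand ∈ {high, vhigh}) = 0.18/0.80 = 0.225.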